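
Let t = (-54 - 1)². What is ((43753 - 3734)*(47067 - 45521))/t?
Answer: 61869374/3025 ≈ 20453.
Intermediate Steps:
t = 3025 (t = (-55)² = 3025)
((43753 - 3734)*(47067 - 45521))/t = ((43753 - 3734)*(47067 - 45521))/3025 = (40019*1546)*(1/3025) = 61869374*(1/3025) = 61869374/3025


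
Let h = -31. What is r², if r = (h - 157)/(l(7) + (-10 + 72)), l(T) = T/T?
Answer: 35344/3969 ≈ 8.9050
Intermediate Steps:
l(T) = 1
r = -188/63 (r = (-31 - 157)/(1 + (-10 + 72)) = -188/(1 + 62) = -188/63 ≈ -2.9841)
r² = (-188/63)² = 35344/3969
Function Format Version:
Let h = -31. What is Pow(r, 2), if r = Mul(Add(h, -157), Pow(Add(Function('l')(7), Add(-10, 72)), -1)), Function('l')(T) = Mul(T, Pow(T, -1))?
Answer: Rational(35344, 3969) ≈ 8.9050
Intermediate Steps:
Function('l')(T) = 1
r = Rational(-188, 63) (r = Mul(Add(-31, -157), Pow(Add(1, Add(-10, 72)), -1)) = Mul(-188, Pow(Add(1, 62), -1)) = Mul(-188, Pow(63, -1)) = Mul(-188, Rational(1, 63)) = Rational(-188, 63) ≈ -2.9841)
Pow(r, 2) = Pow(Rational(-188, 63), 2) = Rational(35344, 3969)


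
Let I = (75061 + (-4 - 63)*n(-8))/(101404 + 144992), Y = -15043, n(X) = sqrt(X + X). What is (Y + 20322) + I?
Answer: 1300799545/246396 - 67*I/61599 ≈ 5279.3 - 0.0010877*I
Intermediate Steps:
n(X) = sqrt(2)*sqrt(X) (n(X) = sqrt(2*X) = sqrt(2)*sqrt(X))
I = 75061/246396 - 67*I/61599 (I = (75061 + (-4 - 63)*(sqrt(2)*sqrt(-8)))/(101404 + 144992) = (75061 - 67*sqrt(2)*2*I*sqrt(2))/246396 = (75061 - 268*I)*(1/246396) = 75061/246396 - 67*I/61599 ≈ 0.30464 - 0.0010877*I)
(Y + 20322) + I = (-15043 + 20322) + (75061/246396 - 67*I/61599) = 5279 + (75061/246396 - 67*I/61599) = 1300799545/246396 - 67*I/61599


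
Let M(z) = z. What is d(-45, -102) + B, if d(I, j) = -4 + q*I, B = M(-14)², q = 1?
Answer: 147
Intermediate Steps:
B = 196 (B = (-14)² = 196)
d(I, j) = -4 + I (d(I, j) = -4 + 1*I = -4 + I)
d(-45, -102) + B = (-4 - 45) + 196 = -49 + 196 = 147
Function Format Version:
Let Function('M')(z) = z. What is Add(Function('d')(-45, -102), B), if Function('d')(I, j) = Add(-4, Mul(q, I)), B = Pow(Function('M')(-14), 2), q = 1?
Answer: 147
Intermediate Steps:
B = 196 (B = Pow(-14, 2) = 196)
Function('d')(I, j) = Add(-4, I) (Function('d')(I, j) = Add(-4, Mul(1, I)) = Add(-4, I))
Add(Function('d')(-45, -102), B) = Add(Add(-4, -45), 196) = Add(-49, 196) = 147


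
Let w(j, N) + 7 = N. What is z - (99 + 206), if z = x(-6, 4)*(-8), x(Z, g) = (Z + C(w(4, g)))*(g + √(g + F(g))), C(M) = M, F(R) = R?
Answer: -17 + 144*√2 ≈ 186.65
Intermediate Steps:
w(j, N) = -7 + N
x(Z, g) = (g + √2*√g)*(-7 + Z + g) (x(Z, g) = (Z + (-7 + g))*(g + √(g + g)) = (-7 + Z + g)*(g + √(2*g)) = (-7 + Z + g)*(g + √2*√g) = (g + √2*√g)*(-7 + Z + g))
z = 288 + 144*√2 (z = (-6*4 + 4*(-7 + 4) - 6*√2*√4 + √2*√4*(-7 + 4))*(-8) = (-24 + 4*(-3) - 6*√2*2 + √2*2*(-3))*(-8) = (-24 - 12 - 12*√2 - 6*√2)*(-8) = (-36 - 18*√2)*(-8) = 288 + 144*√2 ≈ 491.65)
z - (99 + 206) = (288 + 144*√2) - (99 + 206) = (288 + 144*√2) - 1*305 = (288 + 144*√2) - 305 = -17 + 144*√2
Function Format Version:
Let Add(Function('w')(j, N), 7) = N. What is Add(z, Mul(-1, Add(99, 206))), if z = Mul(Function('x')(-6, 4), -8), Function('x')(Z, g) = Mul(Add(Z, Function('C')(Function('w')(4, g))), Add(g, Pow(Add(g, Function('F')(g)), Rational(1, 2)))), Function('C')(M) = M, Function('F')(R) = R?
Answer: Add(-17, Mul(144, Pow(2, Rational(1, 2)))) ≈ 186.65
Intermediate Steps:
Function('w')(j, N) = Add(-7, N)
Function('x')(Z, g) = Mul(Add(g, Mul(Pow(2, Rational(1, 2)), Pow(g, Rational(1, 2)))), Add(-7, Z, g)) (Function('x')(Z, g) = Mul(Add(Z, Add(-7, g)), Add(g, Pow(Add(g, g), Rational(1, 2)))) = Mul(Add(-7, Z, g), Add(g, Pow(Mul(2, g), Rational(1, 2)))) = Mul(Add(-7, Z, g), Add(g, Mul(Pow(2, Rational(1, 2)), Pow(g, Rational(1, 2))))) = Mul(Add(g, Mul(Pow(2, Rational(1, 2)), Pow(g, Rational(1, 2)))), Add(-7, Z, g)))
z = Add(288, Mul(144, Pow(2, Rational(1, 2)))) (z = Mul(Add(Mul(-6, 4), Mul(4, Add(-7, 4)), Mul(-6, Pow(2, Rational(1, 2)), Pow(4, Rational(1, 2))), Mul(Pow(2, Rational(1, 2)), Pow(4, Rational(1, 2)), Add(-7, 4))), -8) = Mul(Add(-24, Mul(4, -3), Mul(-6, Pow(2, Rational(1, 2)), 2), Mul(Pow(2, Rational(1, 2)), 2, -3)), -8) = Mul(Add(-24, -12, Mul(-12, Pow(2, Rational(1, 2))), Mul(-6, Pow(2, Rational(1, 2)))), -8) = Mul(Add(-36, Mul(-18, Pow(2, Rational(1, 2)))), -8) = Add(288, Mul(144, Pow(2, Rational(1, 2)))) ≈ 491.65)
Add(z, Mul(-1, Add(99, 206))) = Add(Add(288, Mul(144, Pow(2, Rational(1, 2)))), Mul(-1, Add(99, 206))) = Add(Add(288, Mul(144, Pow(2, Rational(1, 2)))), Mul(-1, 305)) = Add(Add(288, Mul(144, Pow(2, Rational(1, 2)))), -305) = Add(-17, Mul(144, Pow(2, Rational(1, 2))))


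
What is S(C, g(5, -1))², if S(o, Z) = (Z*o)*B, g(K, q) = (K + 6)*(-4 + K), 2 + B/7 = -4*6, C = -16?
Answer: 1026049024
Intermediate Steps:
B = -182 (B = -14 + 7*(-4*6) = -14 + 7*(-24) = -14 - 168 = -182)
g(K, q) = (-4 + K)*(6 + K) (g(K, q) = (6 + K)*(-4 + K) = (-4 + K)*(6 + K))
S(o, Z) = -182*Z*o (S(o, Z) = (Z*o)*(-182) = -182*Z*o)
S(C, g(5, -1))² = (-182*(-24 + 5² + 2*5)*(-16))² = (-182*(-24 + 25 + 10)*(-16))² = (-182*11*(-16))² = 32032² = 1026049024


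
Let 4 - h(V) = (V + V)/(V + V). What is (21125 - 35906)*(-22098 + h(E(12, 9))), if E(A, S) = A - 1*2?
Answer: 326586195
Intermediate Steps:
E(A, S) = -2 + A (E(A, S) = A - 2 = -2 + A)
h(V) = 3 (h(V) = 4 - (V + V)/(V + V) = 4 - 2*V/(2*V) = 4 - 2*V*1/(2*V) = 4 - 1*1 = 4 - 1 = 3)
(21125 - 35906)*(-22098 + h(E(12, 9))) = (21125 - 35906)*(-22098 + 3) = -14781*(-22095) = 326586195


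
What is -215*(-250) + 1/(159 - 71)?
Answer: 4730001/88 ≈ 53750.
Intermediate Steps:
-215*(-250) + 1/(159 - 71) = 53750 + 1/88 = 4730001/88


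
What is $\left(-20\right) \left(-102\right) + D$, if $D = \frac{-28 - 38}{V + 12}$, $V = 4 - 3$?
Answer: $\frac{26454}{13} \approx 2034.9$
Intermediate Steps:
$V = 1$ ($V = 4 - 3 = 1$)
$D = - \frac{66}{13}$ ($D = \frac{-28 - 38}{1 + 12} = - \frac{66}{13} \approx -5.0769$)
$\left(-20\right) \left(-102\right) + D = \left(-20\right) \left(-102\right) - \frac{66}{13} = 2040 - \frac{66}{13} = \frac{26454}{13}$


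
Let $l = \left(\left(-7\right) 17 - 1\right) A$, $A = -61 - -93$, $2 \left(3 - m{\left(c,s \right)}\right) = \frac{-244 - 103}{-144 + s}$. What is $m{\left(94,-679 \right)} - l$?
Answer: $\frac{6325231}{1646} \approx 3842.8$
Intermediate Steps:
$m{\left(c,s \right)} = 3 + \frac{347}{2 \left(-144 + s\right)}$ ($m{\left(c,s \right)} = 3 - \frac{\left(-244 - 103\right) \frac{1}{-144 + s}}{2} = 3 - \frac{\left(-347\right) \frac{1}{-144 + s}}{2} = 3 + \frac{347}{2 \left(-144 + s\right)}$)
$A = 32$ ($A = -61 + 93 = 32$)
$l = -3840$ ($l = \left(\left(-7\right) 17 - 1\right) 32 = \left(-119 - 1\right) 32 = \left(-120\right) 32 = -3840$)
$m{\left(94,-679 \right)} - l = \frac{-517 + 6 \left(-679\right)}{2 \left(-144 - 679\right)} - -3840 = \frac{-517 - 4074}{2 \left(-823\right)} + 3840 = \frac{1}{2} \left(- \frac{1}{823}\right) \left(-4591\right) + 3840 = \frac{4591}{1646} + 3840 = \frac{6325231}{1646}$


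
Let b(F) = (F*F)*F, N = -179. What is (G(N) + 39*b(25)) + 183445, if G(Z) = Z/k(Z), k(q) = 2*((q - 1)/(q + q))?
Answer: 142675559/180 ≈ 7.9264e+5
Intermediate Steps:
k(q) = (-1 + q)/q (k(q) = 2*((-1 + q)/((2*q))) = 2*((-1 + q)*(1/(2*q))) = 2*((-1 + q)/(2*q)) = (-1 + q)/q)
b(F) = F³ (b(F) = F²*F = F³)
G(Z) = Z²/(-1 + Z) (G(Z) = Z/(((-1 + Z)/Z)) = Z*(Z/(-1 + Z)) = Z²/(-1 + Z))
(G(N) + 39*b(25)) + 183445 = ((-179)²/(-1 - 179) + 39*25³) + 183445 = (32041/(-180) + 39*15625) + 183445 = (32041*(-1/180) + 609375) + 183445 = (-32041/180 + 609375) + 183445 = 109655459/180 + 183445 = 142675559/180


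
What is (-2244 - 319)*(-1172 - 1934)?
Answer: 7960678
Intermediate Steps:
(-2244 - 319)*(-1172 - 1934) = -2563*(-3106) = 7960678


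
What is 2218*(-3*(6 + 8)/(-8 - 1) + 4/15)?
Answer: 164132/15 ≈ 10942.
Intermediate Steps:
2218*(-3*(6 + 8)/(-8 - 1) + 4/15) = 2218*(-3/((-9/14)) + 4*(1/15)) = 2218*(-3/((-9*1/14)) + 4/15) = 2218*(-3/(-9/14) + 4/15) = 2218*(-3*(-14/9) + 4/15) = 2218*(14/3 + 4/15) = 2218*(74/15) = 164132/15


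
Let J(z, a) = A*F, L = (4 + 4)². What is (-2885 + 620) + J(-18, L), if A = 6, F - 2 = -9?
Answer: -2307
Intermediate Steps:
F = -7 (F = 2 - 9 = -7)
L = 64 (L = 8² = 64)
J(z, a) = -42 (J(z, a) = 6*(-7) = -42)
(-2885 + 620) + J(-18, L) = (-2885 + 620) - 42 = -2265 - 42 = -2307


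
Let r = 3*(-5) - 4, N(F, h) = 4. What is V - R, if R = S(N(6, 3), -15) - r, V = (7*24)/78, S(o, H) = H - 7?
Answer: 67/13 ≈ 5.1538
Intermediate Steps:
S(o, H) = -7 + H
r = -19 (r = -15 - 4 = -19)
V = 28/13 (V = 168*(1/78) = 28/13 ≈ 2.1538)
R = -3 (R = (-7 - 15) - 1*(-19) = -22 + 19 = -3)
V - R = 28/13 - 1*(-3) = 28/13 + 3 = 67/13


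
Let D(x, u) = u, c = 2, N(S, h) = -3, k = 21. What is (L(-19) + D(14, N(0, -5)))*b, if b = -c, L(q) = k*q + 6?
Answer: 792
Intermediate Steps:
L(q) = 6 + 21*q (L(q) = 21*q + 6 = 6 + 21*q)
b = -2 (b = -1*2 = -2)
(L(-19) + D(14, N(0, -5)))*b = ((6 + 21*(-19)) - 3)*(-2) = ((6 - 399) - 3)*(-2) = (-393 - 3)*(-2) = -396*(-2) = 792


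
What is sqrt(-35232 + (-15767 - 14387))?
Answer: I*sqrt(65386) ≈ 255.71*I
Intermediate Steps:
sqrt(-35232 + (-15767 - 14387)) = sqrt(-35232 - 30154) = sqrt(-65386) = I*sqrt(65386)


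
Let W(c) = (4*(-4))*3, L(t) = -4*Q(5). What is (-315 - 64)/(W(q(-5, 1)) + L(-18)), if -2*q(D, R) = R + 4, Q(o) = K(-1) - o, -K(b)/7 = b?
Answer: 379/56 ≈ 6.7679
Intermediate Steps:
K(b) = -7*b
Q(o) = 7 - o (Q(o) = -7*(-1) - o = 7 - o)
q(D, R) = -2 - R/2 (q(D, R) = -(R + 4)/2 = -(4 + R)/2 = -2 - R/2)
L(t) = -8 (L(t) = -4*(7 - 1*5) = -4*(7 - 5) = -4*2 = -8)
W(c) = -48 (W(c) = -16*3 = -48)
(-315 - 64)/(W(q(-5, 1)) + L(-18)) = (-315 - 64)/(-48 - 8) = -379/(-56) = -379*(-1/56) = 379/56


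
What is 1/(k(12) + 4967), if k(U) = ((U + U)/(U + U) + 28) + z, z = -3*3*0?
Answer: 1/4996 ≈ 0.00020016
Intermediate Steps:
z = 0 (z = -9*0 = 0)
k(U) = 29 (k(U) = ((U + U)/(U + U) + 28) + 0 = ((2*U)/((2*U)) + 28) + 0 = ((2*U)*(1/(2*U)) + 28) + 0 = (1 + 28) + 0 = 29 + 0 = 29)
1/(k(12) + 4967) = 1/(29 + 4967) = 1/4996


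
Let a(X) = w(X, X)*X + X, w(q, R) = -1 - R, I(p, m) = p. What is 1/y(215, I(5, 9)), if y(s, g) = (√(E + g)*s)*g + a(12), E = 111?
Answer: 36/33507941 + 1075*√29/67015882 ≈ 8.7458e-5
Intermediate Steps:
a(X) = X + X*(-1 - X) (a(X) = (-1 - X)*X + X = X*(-1 - X) + X = X + X*(-1 - X))
y(s, g) = -144 + g*s*√(111 + g) (y(s, g) = (√(111 + g)*s)*g - 1*12² = (s*√(111 + g))*g - 1*144 = g*s*√(111 + g) - 144 = -144 + g*s*√(111 + g))
1/y(215, I(5, 9)) = 1/(-144 + 5*215*√(111 + 5)) = 1/(-144 + 5*215*√116) = 1/(-144 + 5*215*(2*√29)) = 1/(-144 + 2150*√29)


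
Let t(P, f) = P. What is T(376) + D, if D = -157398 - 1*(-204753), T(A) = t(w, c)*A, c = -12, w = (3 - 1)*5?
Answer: 51115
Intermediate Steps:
w = 10 (w = 2*5 = 10)
T(A) = 10*A
D = 47355 (D = -157398 + 204753 = 47355)
T(376) + D = 10*376 + 47355 = 3760 + 47355 = 51115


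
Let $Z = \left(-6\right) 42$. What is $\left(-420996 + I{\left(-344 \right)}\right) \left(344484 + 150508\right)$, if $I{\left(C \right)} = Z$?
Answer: $-208514390016$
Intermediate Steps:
$Z = -252$
$I{\left(C \right)} = -252$
$\left(-420996 + I{\left(-344 \right)}\right) \left(344484 + 150508\right) = \left(-420996 - 252\right) \left(344484 + 150508\right) = \left(-421248\right) 494992 = -208514390016$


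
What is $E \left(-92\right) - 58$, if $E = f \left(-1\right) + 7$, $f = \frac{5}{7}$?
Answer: $- \frac{4454}{7} \approx -636.29$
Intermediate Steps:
$f = \frac{5}{7}$ ($f = 5 \cdot \frac{1}{7} = \frac{5}{7} \approx 0.71429$)
$E = \frac{44}{7}$ ($E = \frac{5}{7} \left(-1\right) + 7 = - \frac{5}{7} + 7 = \frac{44}{7} \approx 6.2857$)
$E \left(-92\right) - 58 = \frac{44}{7} \left(-92\right) - 58 = - \frac{4048}{7} - 58 = - \frac{4454}{7}$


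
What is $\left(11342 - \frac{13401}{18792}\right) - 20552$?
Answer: $- \frac{19231969}{2088} \approx -9210.7$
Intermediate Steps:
$\left(11342 - \frac{13401}{18792}\right) - 20552 = \left(11342 - \frac{1489}{2088}\right) - 20552 = \frac{23680607}{2088} - 20552 = - \frac{19231969}{2088}$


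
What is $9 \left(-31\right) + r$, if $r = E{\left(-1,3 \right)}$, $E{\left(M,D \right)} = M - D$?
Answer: $-283$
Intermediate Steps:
$r = -4$ ($r = -1 - 3 = -4$)
$9 \left(-31\right) + r = 9 \left(-31\right) - 4 = -279 - 4 = -283$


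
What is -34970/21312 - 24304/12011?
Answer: -468995759/127989216 ≈ -3.6643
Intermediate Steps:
-34970/21312 - 24304/12011 = -34970*1/21312 - 24304*1/12011 = -17485/10656 - 24304/12011 = -468995759/127989216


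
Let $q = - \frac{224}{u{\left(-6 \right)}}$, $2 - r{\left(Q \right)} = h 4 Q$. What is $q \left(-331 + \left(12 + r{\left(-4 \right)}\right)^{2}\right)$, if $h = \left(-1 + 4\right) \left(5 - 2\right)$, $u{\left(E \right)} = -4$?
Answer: $1379448$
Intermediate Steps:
$h = 9$ ($h = 3 \cdot 3 = 9$)
$r{\left(Q \right)} = 2 - 36 Q$ ($r{\left(Q \right)} = 2 - 9 \cdot 4 Q = 2 - 36 Q$)
$q = 56$ ($q = - \frac{224}{-4} = \left(-224\right) \left(- \frac{1}{4}\right) = 56$)
$q \left(-331 + \left(12 + r{\left(-4 \right)}\right)^{2}\right) = 56 \left(-331 + \left(12 + \left(2 - -144\right)\right)^{2}\right) = 56 \left(-331 + \left(12 + \left(2 + 144\right)\right)^{2}\right) = 56 \left(-331 + \left(12 + 146\right)^{2}\right) = 56 \left(-331 + 158^{2}\right) = 56 \left(-331 + 24964\right) = 56 \cdot 24633 = 1379448$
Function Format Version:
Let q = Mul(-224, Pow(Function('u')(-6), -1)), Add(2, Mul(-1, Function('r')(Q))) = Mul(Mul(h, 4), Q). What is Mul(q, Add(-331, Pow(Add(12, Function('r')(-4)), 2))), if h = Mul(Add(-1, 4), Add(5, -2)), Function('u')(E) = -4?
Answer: 1379448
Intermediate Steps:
h = 9 (h = Mul(3, 3) = 9)
Function('r')(Q) = Add(2, Mul(-36, Q)) (Function('r')(Q) = Add(2, Mul(-1, Mul(Mul(9, 4), Q))) = Add(2, Mul(-1, Mul(36, Q))) = Add(2, Mul(-36, Q)))
q = 56 (q = Mul(-224, Pow(-4, -1)) = Mul(-224, Rational(-1, 4)) = 56)
Mul(q, Add(-331, Pow(Add(12, Function('r')(-4)), 2))) = Mul(56, Add(-331, Pow(Add(12, Add(2, Mul(-36, -4))), 2))) = Mul(56, Add(-331, Pow(Add(12, Add(2, 144)), 2))) = Mul(56, Add(-331, Pow(Add(12, 146), 2))) = Mul(56, Add(-331, Pow(158, 2))) = Mul(56, Add(-331, 24964)) = Mul(56, 24633) = 1379448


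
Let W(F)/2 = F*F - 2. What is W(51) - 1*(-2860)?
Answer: 8058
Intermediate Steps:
W(F) = -4 + 2*F**2 (W(F) = 2*(F*F - 2) = 2*(F**2 - 2) = 2*(-2 + F**2) = -4 + 2*F**2)
W(51) - 1*(-2860) = (-4 + 2*51**2) - 1*(-2860) = (-4 + 2*2601) + 2860 = (-4 + 5202) + 2860 = 5198 + 2860 = 8058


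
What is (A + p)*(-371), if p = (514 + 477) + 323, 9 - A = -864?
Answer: -811377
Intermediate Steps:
A = 873 (A = 9 - 1*(-864) = 9 + 864 = 873)
p = 1314 (p = 991 + 323 = 1314)
(A + p)*(-371) = (873 + 1314)*(-371) = 2187*(-371) = -811377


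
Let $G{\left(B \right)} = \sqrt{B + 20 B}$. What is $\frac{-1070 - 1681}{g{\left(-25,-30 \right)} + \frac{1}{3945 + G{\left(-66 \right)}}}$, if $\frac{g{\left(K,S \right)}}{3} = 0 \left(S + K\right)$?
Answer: $-10852695 - 8253 i \sqrt{154} \approx -1.0853 \cdot 10^{7} - 1.0242 \cdot 10^{5} i$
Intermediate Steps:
$G{\left(B \right)} = \sqrt{21} \sqrt{B}$ ($G{\left(B \right)} = \sqrt{21 B} = \sqrt{21} \sqrt{B}$)
$g{\left(K,S \right)} = 0$ ($g{\left(K,S \right)} = 3 \cdot 0 \left(S + K\right) = 3 \cdot 0 \left(K + S\right) = 3 \cdot 0 = 0$)
$\frac{-1070 - 1681}{g{\left(-25,-30 \right)} + \frac{1}{3945 + G{\left(-66 \right)}}} = \frac{-1070 - 1681}{0 + \frac{1}{3945 + \sqrt{21} \sqrt{-66}}} = - \frac{2751}{0 + \frac{1}{3945 + \sqrt{21} i \sqrt{66}}} = - \frac{2751}{0 + \frac{1}{3945 + 3 i \sqrt{154}}} = - \frac{2751}{\frac{1}{3945 + 3 i \sqrt{154}}} = - 2751 \left(3945 + 3 i \sqrt{154}\right) = -10852695 - 8253 i \sqrt{154}$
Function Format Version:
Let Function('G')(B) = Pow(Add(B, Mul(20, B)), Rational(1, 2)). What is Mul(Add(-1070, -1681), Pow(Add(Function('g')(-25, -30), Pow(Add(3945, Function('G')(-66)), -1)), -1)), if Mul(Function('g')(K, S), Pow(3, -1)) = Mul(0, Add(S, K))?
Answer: Add(-10852695, Mul(-8253, I, Pow(154, Rational(1, 2)))) ≈ Add(-1.0853e+7, Mul(-1.0242e+5, I))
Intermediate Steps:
Function('G')(B) = Mul(Pow(21, Rational(1, 2)), Pow(B, Rational(1, 2))) (Function('G')(B) = Pow(Mul(21, B), Rational(1, 2)) = Mul(Pow(21, Rational(1, 2)), Pow(B, Rational(1, 2))))
Function('g')(K, S) = 0 (Function('g')(K, S) = Mul(3, Mul(0, Add(S, K))) = Mul(3, Mul(0, Add(K, S))) = Mul(3, 0) = 0)
Mul(Add(-1070, -1681), Pow(Add(Function('g')(-25, -30), Pow(Add(3945, Function('G')(-66)), -1)), -1)) = Mul(Add(-1070, -1681), Pow(Add(0, Pow(Add(3945, Mul(Pow(21, Rational(1, 2)), Pow(-66, Rational(1, 2)))), -1)), -1)) = Mul(-2751, Pow(Add(0, Pow(Add(3945, Mul(Pow(21, Rational(1, 2)), Mul(I, Pow(66, Rational(1, 2))))), -1)), -1)) = Mul(-2751, Pow(Add(0, Pow(Add(3945, Mul(3, I, Pow(154, Rational(1, 2)))), -1)), -1)) = Mul(-2751, Pow(Pow(Add(3945, Mul(3, I, Pow(154, Rational(1, 2)))), -1), -1)) = Mul(-2751, Add(3945, Mul(3, I, Pow(154, Rational(1, 2))))) = Add(-10852695, Mul(-8253, I, Pow(154, Rational(1, 2))))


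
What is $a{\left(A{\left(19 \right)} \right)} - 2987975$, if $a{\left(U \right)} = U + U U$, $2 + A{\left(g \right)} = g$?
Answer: $-2987669$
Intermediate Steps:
$A{\left(g \right)} = -2 + g$
$a{\left(U \right)} = U + U^{2}$
$a{\left(A{\left(19 \right)} \right)} - 2987975 = \left(-2 + 19\right) \left(1 + \left(-2 + 19\right)\right) - 2987975 = 17 \left(1 + 17\right) - 2987975 = 17 \cdot 18 - 2987975 = 306 - 2987975 = -2987669$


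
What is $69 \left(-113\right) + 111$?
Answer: $-7686$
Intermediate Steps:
$69 \left(-113\right) + 111 = -7797 + 111 = -7686$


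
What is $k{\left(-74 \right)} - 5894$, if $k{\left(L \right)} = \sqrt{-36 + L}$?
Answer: $-5894 + i \sqrt{110} \approx -5894.0 + 10.488 i$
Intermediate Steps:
$k{\left(-74 \right)} - 5894 = \sqrt{-36 - 74} - 5894 = \sqrt{-110} - 5894 = i \sqrt{110} - 5894 = -5894 + i \sqrt{110}$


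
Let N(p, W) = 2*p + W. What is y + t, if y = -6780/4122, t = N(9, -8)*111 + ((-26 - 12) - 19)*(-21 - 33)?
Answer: 2876026/687 ≈ 4186.4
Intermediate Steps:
N(p, W) = W + 2*p
t = 4188 (t = (-8 + 2*9)*111 + ((-26 - 12) - 19)*(-21 - 33) = (-8 + 18)*111 + (-38 - 19)*(-54) = 10*111 - 57*(-54) = 1110 + 3078 = 4188)
y = -1130/687 (y = -6780*1/4122 = -1130/687 ≈ -1.6448)
y + t = -1130/687 + 4188 = 2876026/687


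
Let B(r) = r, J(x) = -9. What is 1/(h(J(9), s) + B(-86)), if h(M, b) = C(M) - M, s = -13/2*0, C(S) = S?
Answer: -1/86 ≈ -0.011628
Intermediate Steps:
s = 0 (s = -13*1/2*0 = -13/2*0 = 0)
h(M, b) = 0 (h(M, b) = M - M = 0)
1/(h(J(9), s) + B(-86)) = 1/(0 - 86) = 1/(-86) = -1/86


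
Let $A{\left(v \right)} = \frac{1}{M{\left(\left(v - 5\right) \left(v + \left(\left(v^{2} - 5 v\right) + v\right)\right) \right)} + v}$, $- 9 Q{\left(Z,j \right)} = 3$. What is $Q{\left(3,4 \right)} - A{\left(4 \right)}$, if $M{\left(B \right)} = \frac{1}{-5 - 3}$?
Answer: $- \frac{55}{93} \approx -0.5914$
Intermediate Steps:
$Q{\left(Z,j \right)} = - \frac{1}{3}$ ($Q{\left(Z,j \right)} = \left(- \frac{1}{9}\right) 3 = - \frac{1}{3}$)
$M{\left(B \right)} = - \frac{1}{8}$ ($M{\left(B \right)} = \frac{1}{-8} = - \frac{1}{8}$)
$A{\left(v \right)} = \frac{1}{- \frac{1}{8} + v}$
$Q{\left(3,4 \right)} - A{\left(4 \right)} = - \frac{1}{3} - \frac{8}{-1 + 8 \cdot 4} = - \frac{1}{3} - \frac{8}{-1 + 32} = - \frac{1}{3} - \frac{8}{31} = - \frac{55}{93}$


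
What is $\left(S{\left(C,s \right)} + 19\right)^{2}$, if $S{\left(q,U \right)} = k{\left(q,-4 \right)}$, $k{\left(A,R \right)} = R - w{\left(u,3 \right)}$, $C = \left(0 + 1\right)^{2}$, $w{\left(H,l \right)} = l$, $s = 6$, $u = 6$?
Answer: $144$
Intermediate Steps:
$C = 1$ ($C = 1^{2} = 1$)
$k{\left(A,R \right)} = -3 + R$ ($k{\left(A,R \right)} = R - 3 = -3 + R$)
$S{\left(q,U \right)} = -7$ ($S{\left(q,U \right)} = -3 - 4 = -7$)
$\left(S{\left(C,s \right)} + 19\right)^{2} = \left(-7 + 19\right)^{2} = 12^{2} = 144$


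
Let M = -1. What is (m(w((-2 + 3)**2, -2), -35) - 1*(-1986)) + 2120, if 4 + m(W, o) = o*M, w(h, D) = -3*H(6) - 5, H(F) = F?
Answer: 4137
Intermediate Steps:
w(h, D) = -23 (w(h, D) = -3*6 - 5 = -18 - 5 = -23)
m(W, o) = -4 - o (m(W, o) = -4 + o*(-1) = -4 - o)
(m(w((-2 + 3)**2, -2), -35) - 1*(-1986)) + 2120 = ((-4 - 1*(-35)) - 1*(-1986)) + 2120 = ((-4 + 35) + 1986) + 2120 = (31 + 1986) + 2120 = 2017 + 2120 = 4137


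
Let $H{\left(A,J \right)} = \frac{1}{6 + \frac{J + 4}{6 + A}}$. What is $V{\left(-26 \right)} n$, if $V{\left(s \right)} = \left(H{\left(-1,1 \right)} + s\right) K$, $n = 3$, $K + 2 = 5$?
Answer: $- \frac{1629}{7} \approx -232.71$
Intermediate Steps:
$K = 3$ ($K = -2 + 5 = 3$)
$H{\left(A,J \right)} = \frac{1}{6 + \frac{4 + J}{6 + A}}$
$V{\left(s \right)} = \frac{3}{7} + 3 s$ ($V{\left(s \right)} = \left(\frac{6 - 1}{40 + 1 + 6 \left(-1\right)} + s\right) 3 = \left(\frac{1}{40 + 1 - 6} \cdot 5 + s\right) 3 = \left(\frac{1}{35} \cdot 5 + s\right) 3 = \left(\frac{1}{7} + s\right) 3 = \frac{3}{7} + 3 s$)
$V{\left(-26 \right)} n = \left(\frac{3}{7} + 3 \left(-26\right)\right) 3 = \left(\frac{3}{7} - 78\right) 3 = \left(- \frac{543}{7}\right) 3 = - \frac{1629}{7}$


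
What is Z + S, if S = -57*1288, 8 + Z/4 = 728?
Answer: -70536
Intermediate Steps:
Z = 2880 (Z = -32 + 4*728 = -32 + 2912 = 2880)
S = -73416
Z + S = 2880 - 73416 = -70536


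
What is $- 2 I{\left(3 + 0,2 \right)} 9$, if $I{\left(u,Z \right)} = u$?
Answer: $-54$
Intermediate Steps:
$- 2 I{\left(3 + 0,2 \right)} 9 = - 2 \left(3 + 0\right) 9 = \left(-2\right) 3 \cdot 9 = \left(-6\right) 9 = -54$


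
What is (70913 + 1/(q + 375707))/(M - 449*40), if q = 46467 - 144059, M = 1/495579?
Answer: -3257931224356228/825130015369495 ≈ -3.9484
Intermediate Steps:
M = 1/495579 ≈ 2.0178e-6
q = -97592
(70913 + 1/(q + 375707))/(M - 449*40) = (70913 + 1/(-97592 + 375707))/(1/495579 - 449*40) = (70913 + 1/278115)/(1/495579 - 17960) = (70913 + 1/278115)/(-8900598839/495579) = (19721968996/278115)*(-495579/8900598839) = -3257931224356228/825130015369495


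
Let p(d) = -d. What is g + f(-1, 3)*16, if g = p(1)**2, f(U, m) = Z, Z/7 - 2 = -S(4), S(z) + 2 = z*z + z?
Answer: -1791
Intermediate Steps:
S(z) = -2 + z + z**2 (S(z) = -2 + (z*z + z) = -2 + (z**2 + z) = -2 + (z + z**2) = -2 + z + z**2)
Z = -112 (Z = 14 + 7*(-(-2 + 4 + 4**2)) = 14 + 7*(-(-2 + 4 + 16)) = 14 + 7*(-1*18) = 14 + 7*(-18) = 14 - 126 = -112)
f(U, m) = -112
g = 1 (g = (-1*1)**2 = (-1)**2 = 1)
g + f(-1, 3)*16 = 1 - 112*16 = 1 - 1792 = -1791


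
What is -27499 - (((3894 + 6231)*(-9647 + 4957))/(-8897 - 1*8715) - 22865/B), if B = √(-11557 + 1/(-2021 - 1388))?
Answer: -37985617/1258 - 22865*I*√134307147926/39397814 ≈ -30195.0 - 212.69*I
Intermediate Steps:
B = I*√134307147926/3409 (B = √(-11557 + 1/(-3409)) = √(-11557 - 1/3409) = √(-39397814/3409) = I*√134307147926/3409 ≈ 107.5*I)
-27499 - (((3894 + 6231)*(-9647 + 4957))/(-8897 - 1*8715) - 22865/B) = -27499 - (((3894 + 6231)*(-9647 + 4957))/(-8897 - 1*8715) - 22865*(-I*√134307147926/39397814)) = -27499 - ((10125*(-4690))/(-8897 - 8715) - (-22865)*I*√134307147926/39397814) = -27499 - (-47486250/(-17612) + 22865*I*√134307147926/39397814) = -27499 - (-47486250*(-1/17612) + 22865*I*√134307147926/39397814) = -27499 - (3391875/1258 + 22865*I*√134307147926/39397814) = -27499 + (-3391875/1258 - 22865*I*√134307147926/39397814) = -37985617/1258 - 22865*I*√134307147926/39397814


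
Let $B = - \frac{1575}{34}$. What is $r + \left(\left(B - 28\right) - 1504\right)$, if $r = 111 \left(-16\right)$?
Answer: $- \frac{114047}{34} \approx -3354.3$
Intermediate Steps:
$B = - \frac{1575}{34}$ ($B = \left(-1575\right) \frac{1}{34} = - \frac{1575}{34} \approx -46.324$)
$r = -1776$
$r + \left(\left(B - 28\right) - 1504\right) = -1776 - \frac{53663}{34} = - \frac{114047}{34}$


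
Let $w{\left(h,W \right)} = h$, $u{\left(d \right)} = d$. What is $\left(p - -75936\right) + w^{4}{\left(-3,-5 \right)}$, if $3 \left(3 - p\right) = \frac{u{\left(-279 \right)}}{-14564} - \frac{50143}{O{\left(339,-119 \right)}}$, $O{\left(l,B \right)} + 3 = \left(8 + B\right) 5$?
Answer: $\frac{926323750193}{12190068} \approx 75990.0$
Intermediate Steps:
$O{\left(l,B \right)} = 37 + 5 B$ ($O{\left(l,B \right)} = -3 + \left(8 + B\right) 5 = -3 + \left(40 + 5 B\right) = 37 + 5 B$)
$p = - \frac{328648963}{12190068}$ ($p = 3 - \frac{- \frac{279}{-14564} - \frac{50143}{37 + 5 \left(-119\right)}}{3} = 3 - \frac{\left(-279\right) \left(- \frac{1}{14564}\right) - \frac{50143}{37 - 595}}{3} = 3 - \frac{\frac{279}{14564} - \frac{50143}{-558}}{3} = 3 - \frac{\frac{279}{14564} - - \frac{50143}{558}}{3} = 3 - \frac{\frac{279}{14564} + \frac{50143}{558}}{3} = 3 - \frac{365219167}{12190068} = - \frac{328648963}{12190068} \approx -26.96$)
$\left(p - -75936\right) + w^{4}{\left(-3,-5 \right)} = \left(- \frac{328648963}{12190068} - -75936\right) + \left(-3\right)^{4} = \left(- \frac{328648963}{12190068} + 75936\right) + 81 = \frac{925336354685}{12190068} + 81 = \frac{926323750193}{12190068}$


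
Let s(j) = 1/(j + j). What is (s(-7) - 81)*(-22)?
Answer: 12485/7 ≈ 1783.6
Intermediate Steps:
s(j) = 1/(2*j)
(s(-7) - 81)*(-22) = ((½)/(-7) - 81)*(-22) = ((½)*(-⅐) - 81)*(-22) = (-1/14 - 81)*(-22) = -1135/14*(-22) = 12485/7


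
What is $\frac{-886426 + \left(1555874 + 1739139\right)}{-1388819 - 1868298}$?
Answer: $- \frac{2408587}{3257117} \approx -0.73948$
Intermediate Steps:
$\frac{-886426 + \left(1555874 + 1739139\right)}{-1388819 - 1868298} = \frac{-886426 + 3295013}{-3257117} = 2408587 \left(- \frac{1}{3257117}\right) = - \frac{2408587}{3257117}$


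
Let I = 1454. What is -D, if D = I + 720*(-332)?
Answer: 237586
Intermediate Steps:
D = -237586 (D = 1454 + 720*(-332) = 1454 - 239040 = -237586)
-D = -1*(-237586) = 237586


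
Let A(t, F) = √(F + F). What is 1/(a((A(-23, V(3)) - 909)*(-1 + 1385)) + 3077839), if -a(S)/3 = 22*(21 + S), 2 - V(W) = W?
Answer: 86108149/7414630011658873 + 91344*I*√2/7414630011658873 ≈ 1.1613e-8 + 1.7422e-11*I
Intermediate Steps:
V(W) = 2 - W
A(t, F) = √2*√F (A(t, F) = √(2*F) = √2*√F)
a(S) = -1386 - 66*S (a(S) = -66*(21 + S) = -3*(462 + 22*S) = -1386 - 66*S)
1/(a((A(-23, V(3)) - 909)*(-1 + 1385)) + 3077839) = 1/((-1386 - 66*(√2*√(2 - 1*3) - 909)*(-1 + 1385)) + 3077839) = 1/((-1386 - 66*(√2*√(2 - 3) - 909)*1384) + 3077839) = 1/((-1386 - 66*(√2*√(-1) - 909)*1384) + 3077839) = 1/((-1386 - 66*(√2*I - 909)*1384) + 3077839) = 1/((-1386 - 66*(I*√2 - 909)*1384) + 3077839) = 1/((-1386 - 66*(-909 + I*√2)*1384) + 3077839) = 1/((-1386 - 66*(-1258056 + 1384*I*√2)) + 3077839) = 1/((-1386 + (83031696 - 91344*I*√2)) + 3077839) = 1/((83030310 - 91344*I*√2) + 3077839) = 1/(86108149 - 91344*I*√2)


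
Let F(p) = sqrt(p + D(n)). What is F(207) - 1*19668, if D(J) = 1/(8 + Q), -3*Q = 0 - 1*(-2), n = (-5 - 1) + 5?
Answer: -19668 + 7*sqrt(2046)/22 ≈ -19654.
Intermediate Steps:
n = -1 (n = -6 + 5 = -1)
Q = -2/3 (Q = -(0 - 1*(-2))/3 = -(0 + 2)/3 = -1/3*2 = -2/3 ≈ -0.66667)
D(J) = 3/22 (D(J) = 1/(8 - 2/3) = 1/(22/3) = 3/22)
F(p) = sqrt(3/22 + p) (F(p) = sqrt(p + 3/22) = sqrt(3/22 + p))
F(207) - 1*19668 = sqrt(66 + 484*207)/22 - 1*19668 = sqrt(66 + 100188)/22 - 19668 = sqrt(100254)/22 - 19668 = (7*sqrt(2046))/22 - 19668 = 7*sqrt(2046)/22 - 19668 = -19668 + 7*sqrt(2046)/22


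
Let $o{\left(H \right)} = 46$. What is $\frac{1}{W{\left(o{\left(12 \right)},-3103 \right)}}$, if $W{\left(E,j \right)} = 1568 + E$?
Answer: $\frac{1}{1614} \approx 0.00061958$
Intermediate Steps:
$\frac{1}{W{\left(o{\left(12 \right)},-3103 \right)}} = \frac{1}{1568 + 46} = \frac{1}{1614}$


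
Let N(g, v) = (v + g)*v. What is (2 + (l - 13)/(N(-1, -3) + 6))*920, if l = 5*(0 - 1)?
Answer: 920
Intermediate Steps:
l = -5 (l = 5*(-1) = -5)
N(g, v) = v*(g + v) (N(g, v) = (g + v)*v = v*(g + v))
(2 + (l - 13)/(N(-1, -3) + 6))*920 = (2 + (-5 - 13)/(-3*(-1 - 3) + 6))*920 = (2 - 18/(-3*(-4) + 6))*920 = (2 - 18/(12 + 6))*920 = (2 - 18/18)*920 = (2 - 18*1/18)*920 = (2 - 1)*920 = 1*920 = 920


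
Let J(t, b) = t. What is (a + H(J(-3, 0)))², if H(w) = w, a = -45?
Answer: 2304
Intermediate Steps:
(a + H(J(-3, 0)))² = (-45 - 3)² = (-48)² = 2304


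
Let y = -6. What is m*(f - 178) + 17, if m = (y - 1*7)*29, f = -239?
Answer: 157226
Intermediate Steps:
m = -377 (m = (-6 - 1*7)*29 = (-6 - 7)*29 = -13*29 = -377)
m*(f - 178) + 17 = -377*(-239 - 178) + 17 = -377*(-417) + 17 = 157209 + 17 = 157226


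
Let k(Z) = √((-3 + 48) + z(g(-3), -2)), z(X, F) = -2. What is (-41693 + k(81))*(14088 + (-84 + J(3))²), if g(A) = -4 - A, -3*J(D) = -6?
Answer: -867714716 + 20812*√43 ≈ -8.6758e+8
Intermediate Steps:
J(D) = 2 (J(D) = -⅓*(-6) = 2)
k(Z) = √43 (k(Z) = √((-3 + 48) - 2) = √(45 - 2) = √43)
(-41693 + k(81))*(14088 + (-84 + J(3))²) = (-41693 + √43)*(14088 + (-84 + 2)²) = (-41693 + √43)*(14088 + (-82)²) = (-41693 + √43)*(14088 + 6724) = (-41693 + √43)*20812 = -867714716 + 20812*√43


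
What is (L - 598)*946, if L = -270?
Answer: -821128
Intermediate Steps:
(L - 598)*946 = (-270 - 598)*946 = -868*946 = -821128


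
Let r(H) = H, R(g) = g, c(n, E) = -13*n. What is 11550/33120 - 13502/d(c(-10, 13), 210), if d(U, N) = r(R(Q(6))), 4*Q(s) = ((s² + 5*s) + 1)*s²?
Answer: -4891351/221904 ≈ -22.043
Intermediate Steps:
Q(s) = s²*(1 + s² + 5*s)/4 (Q(s) = (((s² + 5*s) + 1)*s²)/4 = ((1 + s² + 5*s)*s²)/4 = (s²*(1 + s² + 5*s))/4 = s²*(1 + s² + 5*s)/4)
d(U, N) = 603 (d(U, N) = (¼)*6²*(1 + 6² + 5*6) = (¼)*36*(1 + 36 + 30) = (¼)*36*67 = 603)
11550/33120 - 13502/d(c(-10, 13), 210) = 11550/33120 - 13502/603 = 11550*(1/33120) - 13502*1/603 = 385/1104 - 13502/603 = -4891351/221904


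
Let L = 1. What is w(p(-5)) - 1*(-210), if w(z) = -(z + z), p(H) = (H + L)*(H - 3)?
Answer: 146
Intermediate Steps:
p(H) = (1 + H)*(-3 + H) (p(H) = (H + 1)*(H - 3) = (1 + H)*(-3 + H))
w(z) = -2*z
w(p(-5)) - 1*(-210) = -2*(-3 + (-5)**2 - 2*(-5)) - 1*(-210) = -2*(-3 + 25 + 10) + 210 = -2*32 + 210 = -64 + 210 = 146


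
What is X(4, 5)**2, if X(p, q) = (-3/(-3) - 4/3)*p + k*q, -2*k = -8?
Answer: 3136/9 ≈ 348.44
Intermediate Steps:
k = 4 (k = -1/2*(-8) = 4)
X(p, q) = 4*q - p/3 (X(p, q) = (-3/(-3) - 4/3)*p + 4*q = (-3*(-1/3) - 4*1/3)*p + 4*q = (1 - 4/3)*p + 4*q = -p/3 + 4*q = 4*q - p/3)
X(4, 5)**2 = (4*5 - 1/3*4)**2 = (20 - 4/3)**2 = (56/3)**2 = 3136/9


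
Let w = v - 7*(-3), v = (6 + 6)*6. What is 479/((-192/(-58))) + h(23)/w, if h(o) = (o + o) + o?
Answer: 432829/2976 ≈ 145.44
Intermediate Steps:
v = 72 (v = 12*6 = 72)
h(o) = 3*o (h(o) = 2*o + o = 3*o)
w = 93 (w = 72 - 7*(-3) = 72 + 21 = 93)
479/((-192/(-58))) + h(23)/w = 479/((-192/(-58))) + (3*23)/93 = 479/((-192*(-1/58))) + 69*(1/93) = 479/(96/29) + 23/31 = 479*(29/96) + 23/31 = 13891/96 + 23/31 = 432829/2976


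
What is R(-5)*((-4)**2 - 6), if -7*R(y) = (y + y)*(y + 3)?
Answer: -200/7 ≈ -28.571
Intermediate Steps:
R(y) = -2*y*(3 + y)/7 (R(y) = -(y + y)*(y + 3)/7 = -2*y*(3 + y)/7)
R(-5)*((-4)**2 - 6) = (-2/7*(-5)*(3 - 5))*((-4)**2 - 6) = (-2/7*(-5)*(-2))*(16 - 6) = -20/7*10 = -200/7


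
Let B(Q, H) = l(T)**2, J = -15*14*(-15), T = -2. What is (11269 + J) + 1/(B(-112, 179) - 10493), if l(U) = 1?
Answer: 151284147/10492 ≈ 14419.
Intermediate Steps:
J = 3150 (J = -210*(-15) = 3150)
B(Q, H) = 1 (B(Q, H) = 1**2 = 1)
(11269 + J) + 1/(B(-112, 179) - 10493) = (11269 + 3150) + 1/(1 - 10493) = 14419 + 1/(-10492) = 14419 - 1/10492 = 151284147/10492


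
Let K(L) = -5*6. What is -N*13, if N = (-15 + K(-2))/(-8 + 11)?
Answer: 195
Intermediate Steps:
K(L) = -30
N = -15 (N = (-15 - 30)/(-8 + 11) = -45/3 = -45*⅓ = -15)
-N*13 = -1*(-15)*13 = 15*13 = 195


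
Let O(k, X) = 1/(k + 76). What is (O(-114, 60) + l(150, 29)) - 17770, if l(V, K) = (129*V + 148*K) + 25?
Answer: 224085/38 ≈ 5897.0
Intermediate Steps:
O(k, X) = 1/(76 + k)
l(V, K) = 25 + 129*V + 148*K
(O(-114, 60) + l(150, 29)) - 17770 = (1/(76 - 114) + (25 + 129*150 + 148*29)) - 17770 = (1/(-38) + (25 + 19350 + 4292)) - 17770 = (-1/38 + 23667) - 17770 = 899345/38 - 17770 = 224085/38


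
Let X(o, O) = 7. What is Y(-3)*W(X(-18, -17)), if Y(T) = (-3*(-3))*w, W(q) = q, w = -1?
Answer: -63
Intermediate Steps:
Y(T) = -9 (Y(T) = -3*(-3)*(-1) = 9*(-1) = -9)
Y(-3)*W(X(-18, -17)) = -9*7 = -63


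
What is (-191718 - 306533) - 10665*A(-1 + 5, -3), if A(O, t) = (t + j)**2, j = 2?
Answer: -508916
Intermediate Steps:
A(O, t) = (2 + t)**2 (A(O, t) = (t + 2)**2 = (2 + t)**2)
(-191718 - 306533) - 10665*A(-1 + 5, -3) = (-191718 - 306533) - 10665*(2 - 3)**2 = -498251 - 10665*(-1)**2 = -498251 - 10665*1 = -498251 - 10665 = -508916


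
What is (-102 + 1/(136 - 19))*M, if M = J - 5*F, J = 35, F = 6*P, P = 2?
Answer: 298325/117 ≈ 2549.8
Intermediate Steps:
F = 12 (F = 6*2 = 12)
M = -25 (M = 35 - 5*12 = 35 - 1*60 = 35 - 60 = -25)
(-102 + 1/(136 - 19))*M = (-102 + 1/(136 - 19))*(-25) = (-102 + 1/117)*(-25) = -11933/117*(-25) = 298325/117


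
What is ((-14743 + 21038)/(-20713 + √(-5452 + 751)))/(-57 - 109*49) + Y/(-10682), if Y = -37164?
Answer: 8607026271095951/2473866290768852 + 1259*I*√4701/463184102372 ≈ 3.4792 + 1.8637e-7*I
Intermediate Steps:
((-14743 + 21038)/(-20713 + √(-5452 + 751)))/(-57 - 109*49) + Y/(-10682) = ((-14743 + 21038)/(-20713 + √(-5452 + 751)))/(-57 - 109*49) - 37164/(-10682) = (6295/(-20713 + √(-4701)))/(-57 - 5341) - 37164*(-1/10682) = (6295/(-20713 + I*√4701))/(-5398) + 18582/5341 = (6295/(-20713 + I*√4701))*(-1/5398) + 18582/5341 = -6295/(5398*(-20713 + I*√4701)) + 18582/5341 = 18582/5341 - 6295/(5398*(-20713 + I*√4701))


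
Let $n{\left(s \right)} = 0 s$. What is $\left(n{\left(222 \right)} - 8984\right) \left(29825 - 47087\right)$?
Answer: $155081808$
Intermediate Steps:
$n{\left(s \right)} = 0$
$\left(n{\left(222 \right)} - 8984\right) \left(29825 - 47087\right) = \left(0 - 8984\right) \left(29825 - 47087\right) = \left(-8984\right) \left(-17262\right) = 155081808$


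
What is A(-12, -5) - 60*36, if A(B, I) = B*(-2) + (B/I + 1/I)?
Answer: -10669/5 ≈ -2133.8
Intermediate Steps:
A(B, I) = 1/I - 2*B + B/I (A(B, I) = -2*B + (B/I + 1/I) = -2*B + (1/I + B/I) = 1/I - 2*B + B/I)
A(-12, -5) - 60*36 = (1 - 12 - 2*(-12)*(-5))/(-5) - 60*36 = -(1 - 12 - 120)/5 - 1*2160 = -⅕*(-131) - 2160 = 131/5 - 2160 = -10669/5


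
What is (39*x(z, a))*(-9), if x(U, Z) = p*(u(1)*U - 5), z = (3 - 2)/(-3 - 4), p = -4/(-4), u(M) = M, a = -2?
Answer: 12636/7 ≈ 1805.1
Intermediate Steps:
p = 1 (p = -4*(-1/4) = 1)
z = -1/7 (z = 1/(-7) = 1*(-1/7) = -1/7 ≈ -0.14286)
x(U, Z) = -5 + U (x(U, Z) = 1*(1*U - 5) = 1*(U - 5) = 1*(-5 + U) = -5 + U)
(39*x(z, a))*(-9) = (39*(-5 - 1/7))*(-9) = (39*(-36/7))*(-9) = -1404/7*(-9) = 12636/7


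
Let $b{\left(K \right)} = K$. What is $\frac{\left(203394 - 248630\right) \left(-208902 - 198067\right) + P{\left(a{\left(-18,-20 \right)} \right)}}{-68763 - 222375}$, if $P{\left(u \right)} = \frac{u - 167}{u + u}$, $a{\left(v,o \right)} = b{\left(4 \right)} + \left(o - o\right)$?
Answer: $- \frac{49092399103}{776368} \approx -63233.0$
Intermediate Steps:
$a{\left(v,o \right)} = 4$ ($a{\left(v,o \right)} = 4 + \left(o - o\right) = 4 + 0 = 4$)
$P{\left(u \right)} = \frac{-167 + u}{2 u}$
$\frac{\left(203394 - 248630\right) \left(-208902 - 198067\right) + P{\left(a{\left(-18,-20 \right)} \right)}}{-68763 - 222375} = \frac{\left(203394 - 248630\right) \left(-208902 - 198067\right) + \frac{-167 + 4}{2 \cdot 4}}{-68763 - 222375} = \frac{\left(-45236\right) \left(-406969\right) + \frac{1}{2} \cdot \frac{1}{4} \left(-163\right)}{-291138} = \left(18409649684 - \frac{163}{8}\right) \left(- \frac{1}{291138}\right) = \frac{147277197309}{8} \left(- \frac{1}{291138}\right) = - \frac{49092399103}{776368}$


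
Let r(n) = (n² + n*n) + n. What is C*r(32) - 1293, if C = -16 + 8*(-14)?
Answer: -267533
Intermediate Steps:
r(n) = n + 2*n² (r(n) = (n² + n²) + n = 2*n² + n = n + 2*n²)
C = -128 (C = -16 - 112 = -128)
C*r(32) - 1293 = -4096*(1 + 2*32) - 1293 = -4096*(1 + 64) - 1293 = -4096*65 - 1293 = -128*2080 - 1293 = -266240 - 1293 = -267533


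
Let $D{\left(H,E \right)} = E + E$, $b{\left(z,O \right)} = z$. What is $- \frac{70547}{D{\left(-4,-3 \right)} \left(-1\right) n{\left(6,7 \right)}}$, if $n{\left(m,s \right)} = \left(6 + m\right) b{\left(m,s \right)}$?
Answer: $- \frac{70547}{432} \approx -163.3$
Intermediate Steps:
$D{\left(H,E \right)} = 2 E$
$n{\left(m,s \right)} = m \left(6 + m\right)$ ($n{\left(m,s \right)} = \left(6 + m\right) m = m \left(6 + m\right)$)
$- \frac{70547}{D{\left(-4,-3 \right)} \left(-1\right) n{\left(6,7 \right)}} = - \frac{70547}{2 \left(-3\right) \left(-1\right) 6 \left(6 + 6\right)} = - \frac{70547}{\left(-6\right) \left(-1\right) 6 \cdot 12} = - \frac{70547}{6 \cdot 72} = - \frac{70547}{432}$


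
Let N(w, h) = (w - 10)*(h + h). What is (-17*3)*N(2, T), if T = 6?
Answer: 4896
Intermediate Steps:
N(w, h) = 2*h*(-10 + w) (N(w, h) = (-10 + w)*(2*h) = 2*h*(-10 + w))
(-17*3)*N(2, T) = (-17*3)*(2*6*(-10 + 2)) = -102*6*(-8) = -51*(-96) = 4896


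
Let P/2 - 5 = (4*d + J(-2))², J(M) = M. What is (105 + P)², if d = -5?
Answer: 1172889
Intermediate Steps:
P = 978 (P = 10 + 2*(4*(-5) - 2)² = 10 + 2*(-20 - 2)² = 10 + 2*(-22)² = 10 + 2*484 = 10 + 968 = 978)
(105 + P)² = (105 + 978)² = 1083² = 1172889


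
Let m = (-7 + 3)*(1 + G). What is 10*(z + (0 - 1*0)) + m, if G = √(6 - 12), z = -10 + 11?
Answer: 6 - 4*I*√6 ≈ 6.0 - 9.798*I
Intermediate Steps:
z = 1
G = I*√6 (G = √(-6) = I*√6 ≈ 2.4495*I)
m = -4 - 4*I*√6 (m = (-7 + 3)*(1 + I*√6) = -4*(1 + I*√6) = -4 - 4*I*√6 ≈ -4.0 - 9.798*I)
10*(z + (0 - 1*0)) + m = 10*(1 + (0 - 1*0)) + (-4 - 4*I*√6) = 10*(1 + (0 + 0)) + (-4 - 4*I*√6) = 10*(1 + 0) + (-4 - 4*I*√6) = 10*1 + (-4 - 4*I*√6) = 10 + (-4 - 4*I*√6) = 6 - 4*I*√6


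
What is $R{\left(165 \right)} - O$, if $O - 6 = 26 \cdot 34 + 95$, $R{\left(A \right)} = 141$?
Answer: $-844$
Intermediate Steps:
$O = 985$ ($O = 6 + \left(26 \cdot 34 + 95\right) = 6 + \left(884 + 95\right) = 6 + 979 = 985$)
$R{\left(165 \right)} - O = 141 - 985 = -844$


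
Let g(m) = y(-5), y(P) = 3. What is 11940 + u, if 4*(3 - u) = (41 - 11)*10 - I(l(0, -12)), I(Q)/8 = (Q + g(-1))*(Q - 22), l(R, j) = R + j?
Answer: 12480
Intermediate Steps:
g(m) = 3
I(Q) = 8*(-22 + Q)*(3 + Q) (I(Q) = 8*((Q + 3)*(Q - 22)) = 8*((3 + Q)*(-22 + Q)) = 8*((-22 + Q)*(3 + Q)) = 8*(-22 + Q)*(3 + Q))
u = 540 (u = 3 - ((41 - 11)*10 - (-528 - 152*(0 - 12) + 8*(0 - 12)²))/4 = 3 - (30*10 - (-528 - 152*(-12) + 8*(-12)²))/4 = 3 - (300 - (-528 + 1824 + 8*144))/4 = 3 - (300 - (-528 + 1824 + 1152))/4 = 3 - (300 - 1*2448)/4 = 3 - (300 - 2448)/4 = 3 - ¼*(-2148) = 3 + 537 = 540)
11940 + u = 11940 + 540 = 12480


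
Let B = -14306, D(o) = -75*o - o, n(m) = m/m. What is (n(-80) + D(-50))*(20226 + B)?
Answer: 22501920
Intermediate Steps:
n(m) = 1
D(o) = -76*o
(n(-80) + D(-50))*(20226 + B) = (1 - 76*(-50))*(20226 - 14306) = (1 + 3800)*5920 = 3801*5920 = 22501920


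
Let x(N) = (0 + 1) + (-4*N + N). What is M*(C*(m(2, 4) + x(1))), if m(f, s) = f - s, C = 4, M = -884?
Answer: 14144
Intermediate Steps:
x(N) = 1 - 3*N
M*(C*(m(2, 4) + x(1))) = -3536*((2 - 1*4) + (1 - 3*1)) = -3536*((2 - 4) + (1 - 3)) = -3536*(-2 - 2) = -3536*(-4) = -884*(-16) = 14144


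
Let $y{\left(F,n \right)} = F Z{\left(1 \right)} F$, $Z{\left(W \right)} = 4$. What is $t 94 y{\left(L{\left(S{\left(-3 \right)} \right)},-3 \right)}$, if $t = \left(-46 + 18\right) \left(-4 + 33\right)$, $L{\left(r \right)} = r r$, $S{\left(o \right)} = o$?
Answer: $-24730272$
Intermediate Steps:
$L{\left(r \right)} = r^{2}$
$t = -812$ ($t = \left(-28\right) 29 = -812$)
$y{\left(F,n \right)} = 4 F^{2}$ ($y{\left(F,n \right)} = F 4 F = 4 F F = 4 F^{2}$)
$t 94 y{\left(L{\left(S{\left(-3 \right)} \right)},-3 \right)} = \left(-812\right) 94 \cdot 4 \left(\left(-3\right)^{2}\right)^{2} = - 76328 \cdot 4 \cdot 9^{2} = - 76328 \cdot 4 \cdot 81 = \left(-76328\right) 324 = -24730272$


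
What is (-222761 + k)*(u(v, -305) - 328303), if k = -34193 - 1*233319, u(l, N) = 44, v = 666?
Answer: 160936524707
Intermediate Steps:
k = -267512 (k = -34193 - 233319 = -267512)
(-222761 + k)*(u(v, -305) - 328303) = (-222761 - 267512)*(44 - 328303) = -490273*(-328259) = 160936524707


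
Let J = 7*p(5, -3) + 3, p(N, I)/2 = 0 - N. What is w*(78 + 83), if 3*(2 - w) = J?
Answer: 11753/3 ≈ 3917.7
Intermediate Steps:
p(N, I) = -2*N (p(N, I) = 2*(0 - N) = 2*(-N) = -2*N)
J = -67 (J = 7*(-2*5) + 3 = 7*(-10) + 3 = -70 + 3 = -67)
w = 73/3 (w = 2 - ⅓*(-67) = 2 + 67/3 = 73/3 ≈ 24.333)
w*(78 + 83) = 73*(78 + 83)/3 = (73/3)*161 = 11753/3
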